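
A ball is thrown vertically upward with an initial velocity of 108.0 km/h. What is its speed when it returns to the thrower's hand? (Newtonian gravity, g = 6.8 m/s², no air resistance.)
By conservation of energy, the ball returns at the same speed = 108.0 km/h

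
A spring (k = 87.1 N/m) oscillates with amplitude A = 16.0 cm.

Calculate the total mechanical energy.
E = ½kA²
E = ½kA² = ½×87.1×(0.16)² = 1.115 J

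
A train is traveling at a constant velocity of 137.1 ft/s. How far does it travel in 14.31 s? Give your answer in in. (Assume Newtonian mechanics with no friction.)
d = vt (with unit conversion) = 23540.0 in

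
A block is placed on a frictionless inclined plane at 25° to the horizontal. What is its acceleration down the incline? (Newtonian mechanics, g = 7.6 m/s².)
a = g sin(θ) = 7.6 × sin(25°) = 7.6 × 0.4226 = 3.21 m/s²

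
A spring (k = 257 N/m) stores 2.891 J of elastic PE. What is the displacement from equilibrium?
PE = ½kx² → x = √(2PE/k) = √(2×2.891/257) = 0.15 m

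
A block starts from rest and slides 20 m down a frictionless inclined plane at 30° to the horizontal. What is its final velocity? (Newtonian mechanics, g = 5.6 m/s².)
a = g sin(θ) = 5.6 × sin(30°) = 2.8 m/s²
v = √(2ad) = √(2 × 2.8 × 20) = 10.58 m/s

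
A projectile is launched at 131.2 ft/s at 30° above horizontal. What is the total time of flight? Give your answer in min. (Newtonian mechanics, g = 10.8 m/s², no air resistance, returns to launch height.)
T = 2v₀sin(θ)/g (with unit conversion) = 0.06171 min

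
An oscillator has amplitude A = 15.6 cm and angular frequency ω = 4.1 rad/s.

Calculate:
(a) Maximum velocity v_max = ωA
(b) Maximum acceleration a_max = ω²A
v_max = ωA = 4.1×0.156 = 0.6396 m/s
a_max = ω²A = 4.1²×0.156 = 2.622 m/s²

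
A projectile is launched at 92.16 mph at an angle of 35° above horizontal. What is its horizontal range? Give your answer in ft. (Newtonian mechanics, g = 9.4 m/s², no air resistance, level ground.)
R = v₀² sin(2θ) / g (with unit conversion) = 556.7 ft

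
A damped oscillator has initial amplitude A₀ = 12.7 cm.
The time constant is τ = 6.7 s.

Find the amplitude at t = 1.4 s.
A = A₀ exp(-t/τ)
A = A₀ exp(−t/τ) = 12.7×exp(−1.4/6.7) = 10.31 cm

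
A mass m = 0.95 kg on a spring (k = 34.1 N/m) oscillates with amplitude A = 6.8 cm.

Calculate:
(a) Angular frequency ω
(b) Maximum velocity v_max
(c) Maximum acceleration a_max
ω = √(k/m) = √(34.1/0.95) = 5.991 rad/s
v_max = ωA = 5.991×0.068 = 0.4074 m/s
a_max = ω²A = 5.991²×0.068 = 2.441 m/s²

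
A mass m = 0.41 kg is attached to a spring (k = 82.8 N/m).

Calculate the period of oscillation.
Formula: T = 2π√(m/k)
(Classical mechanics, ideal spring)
T = 2π√(m/k) = 2π√(0.41/82.8) = 0.4421 s; f = 1/T = 2.262 Hz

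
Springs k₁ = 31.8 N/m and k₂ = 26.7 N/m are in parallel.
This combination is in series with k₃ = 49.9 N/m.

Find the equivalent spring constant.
k₁₂ = k₁ + k₂ = 58.5 N/m (parallel)
1/k_eq = 1/k₁₂ + 1/k₃ → k_eq = 26.93 N/m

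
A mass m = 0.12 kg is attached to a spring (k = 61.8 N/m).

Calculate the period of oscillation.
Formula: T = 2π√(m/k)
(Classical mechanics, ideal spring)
T = 2π√(m/k) = 2π√(0.12/61.8) = 0.2769 s; f = 1/T = 3.612 Hz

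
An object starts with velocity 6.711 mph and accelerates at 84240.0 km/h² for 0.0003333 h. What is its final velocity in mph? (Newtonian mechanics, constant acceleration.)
v = v₀ + at (with unit conversion) = 24.16 mph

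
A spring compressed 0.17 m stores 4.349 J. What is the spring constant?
PE = ½kx² → k = 2PE/x² = 2×4.349/0.17² = 301.0 N/m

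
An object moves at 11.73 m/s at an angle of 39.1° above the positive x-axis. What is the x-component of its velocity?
vₓ = v cos(θ) = 11.73 × cos(39.1°) = 9.1 m/s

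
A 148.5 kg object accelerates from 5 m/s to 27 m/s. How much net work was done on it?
W_net = ΔKE = ½m(v₂² − v₁²) = ½×148.5×(27² − 5²) = 52272.0 J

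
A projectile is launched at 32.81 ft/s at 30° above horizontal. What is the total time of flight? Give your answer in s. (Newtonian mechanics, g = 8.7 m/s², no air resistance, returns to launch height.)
T = 2v₀sin(θ)/g (with unit conversion) = 1.149 s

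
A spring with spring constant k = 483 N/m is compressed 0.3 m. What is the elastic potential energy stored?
PE = ½kx² = ½×483×0.3² = 21.73 J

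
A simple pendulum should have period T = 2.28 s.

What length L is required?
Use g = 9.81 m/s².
T = 2π√(L/g) → L = g(T/2π)² = 9.81×(2.28/2π)² = 1.292 m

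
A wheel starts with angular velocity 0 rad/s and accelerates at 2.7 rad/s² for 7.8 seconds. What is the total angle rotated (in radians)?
θ = ω₀t + ½αt² = 0×7.8 + ½×2.7×7.8² = 82.13 rad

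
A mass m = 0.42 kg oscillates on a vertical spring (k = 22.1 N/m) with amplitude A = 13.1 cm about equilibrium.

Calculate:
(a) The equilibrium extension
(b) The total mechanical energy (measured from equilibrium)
x_eq = mg/k = 0.42×9.81/22.1 = 0.1864 m = 18.64 cm
E = ½kA² = ½×22.1×(0.131)² = 0.1896 J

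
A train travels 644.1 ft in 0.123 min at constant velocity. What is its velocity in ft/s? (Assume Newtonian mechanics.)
v = d/t (with unit conversion) = 87.28 ft/s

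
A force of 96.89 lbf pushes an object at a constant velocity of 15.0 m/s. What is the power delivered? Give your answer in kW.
P = Fv = 431 N × 15 m/s = 6465 W = 6.465 kW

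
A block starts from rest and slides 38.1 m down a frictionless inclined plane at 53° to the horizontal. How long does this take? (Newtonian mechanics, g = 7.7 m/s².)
a = g sin(θ) = 7.7 × sin(53°) = 6.15 m/s²
t = √(2d/a) = √(2 × 38.1 / 6.15) = 3.52 s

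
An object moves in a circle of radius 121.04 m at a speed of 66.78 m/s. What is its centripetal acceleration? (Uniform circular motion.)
a_c = v²/r = 66.78²/121.04 = 4459.57/121.04 = 36.84 m/s²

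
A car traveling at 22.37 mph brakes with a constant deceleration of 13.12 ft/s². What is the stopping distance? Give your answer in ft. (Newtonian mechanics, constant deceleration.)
d = v₀² / (2a) (with unit conversion) = 41.02 ft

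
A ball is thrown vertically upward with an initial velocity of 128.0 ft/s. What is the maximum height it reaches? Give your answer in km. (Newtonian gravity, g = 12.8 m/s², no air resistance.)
h_max = v₀²/(2g) (with unit conversion) = 0.05946 km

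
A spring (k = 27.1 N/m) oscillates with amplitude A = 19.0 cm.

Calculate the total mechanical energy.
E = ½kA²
E = ½kA² = ½×27.1×(0.19)² = 0.4892 J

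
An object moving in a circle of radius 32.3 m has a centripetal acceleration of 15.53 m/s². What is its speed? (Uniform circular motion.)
v = √(a_c × r) = √(15.53 × 32.3) = 22.4 m/s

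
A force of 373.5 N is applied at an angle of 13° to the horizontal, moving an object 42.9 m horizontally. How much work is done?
W = Fd cosθ = 373.5×42.9×cos(13°) = 15612.0 J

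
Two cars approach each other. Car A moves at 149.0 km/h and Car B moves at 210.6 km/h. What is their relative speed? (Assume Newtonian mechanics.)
v_rel = v_A + v_B = 149.0 + 210.6 = 359.6 km/h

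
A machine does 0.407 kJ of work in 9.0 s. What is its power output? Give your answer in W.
P = W/t = 407 J / 9 s = 45.22 W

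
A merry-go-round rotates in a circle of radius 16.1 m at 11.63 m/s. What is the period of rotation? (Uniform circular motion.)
T = 2πr/v = 2π×16.1/11.63 = 8.7 s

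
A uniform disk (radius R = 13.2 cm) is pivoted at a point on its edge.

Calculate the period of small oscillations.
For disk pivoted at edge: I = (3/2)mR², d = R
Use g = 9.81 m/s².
I/m = (3/2)R² = 0.02614 m²; d = R = 0.132 m
T = 2π√((3/2)R²/(gR)) = 2π√(3R/(2g)) = 0.8926 s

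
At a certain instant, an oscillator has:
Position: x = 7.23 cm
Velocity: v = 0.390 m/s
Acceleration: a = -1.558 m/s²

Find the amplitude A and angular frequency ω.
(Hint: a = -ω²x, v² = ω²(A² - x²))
a = −ω²x → ω = √(|a|/x) = √(1.558/0.0723) = 4.642 rad/s
v² = ω²(A² − x²) → A = √(x² + v²/ω²) = √(0.0723² + 0.39²/4.642²) = 0.1108 m = 11.08 cm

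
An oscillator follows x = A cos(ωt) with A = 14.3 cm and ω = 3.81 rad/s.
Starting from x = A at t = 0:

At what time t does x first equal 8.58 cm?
cos(ωt) = x/A = 8.58/14.3 = 0.6
ωt = arccos(0.6) = 0.9273 rad
t = 0.9273/3.81 = 0.2434 s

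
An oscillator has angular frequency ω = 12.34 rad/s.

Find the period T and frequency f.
T = 2π/ω = 2π/12.34 = 0.5092 s; f = ω/2π = 1.964 Hz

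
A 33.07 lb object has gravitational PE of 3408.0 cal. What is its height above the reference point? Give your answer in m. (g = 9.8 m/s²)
PE = mgh → h = PE/(mg) = 1.426e+04 J / (15 kg × 9.8 m/s²) = 97 m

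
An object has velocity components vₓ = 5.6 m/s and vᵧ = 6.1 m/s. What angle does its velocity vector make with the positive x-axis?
θ = arctan(vᵧ/vₓ) = arctan(6.1/5.6) = 47.45°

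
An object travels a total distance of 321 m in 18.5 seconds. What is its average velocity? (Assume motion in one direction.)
v_avg = Δd / Δt = 321 / 18.5 = 17.35 m/s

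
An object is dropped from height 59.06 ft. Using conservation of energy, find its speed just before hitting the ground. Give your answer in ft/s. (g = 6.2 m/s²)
mgh = ½mv² → v = √(2gh) = √(2×6.2×18) = 14.94 m/s = 49.02 ft/s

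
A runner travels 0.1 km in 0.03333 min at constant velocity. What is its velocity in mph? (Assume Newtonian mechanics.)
v = d/t (with unit conversion) = 111.9 mph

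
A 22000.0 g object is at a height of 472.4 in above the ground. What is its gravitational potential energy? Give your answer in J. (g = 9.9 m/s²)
PE = mgh = 22 kg × 9.9 m/s² × 12 m = 2613 J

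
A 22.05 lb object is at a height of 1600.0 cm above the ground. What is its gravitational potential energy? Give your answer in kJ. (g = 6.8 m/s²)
PE = mgh = 10 kg × 6.8 m/s² × 16 m = 1088 J = 1.088 kJ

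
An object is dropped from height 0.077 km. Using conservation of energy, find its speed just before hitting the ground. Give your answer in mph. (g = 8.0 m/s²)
mgh = ½mv² → v = √(2gh) = √(2×8.0×77) = 35.1 m/s = 78.52 mph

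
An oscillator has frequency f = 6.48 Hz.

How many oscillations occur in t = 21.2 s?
n = f×t = 6.48×21.2 = 137.4 oscillations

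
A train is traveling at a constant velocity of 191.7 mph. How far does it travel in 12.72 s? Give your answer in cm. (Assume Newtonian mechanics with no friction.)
d = vt (with unit conversion) = 109000.0 cm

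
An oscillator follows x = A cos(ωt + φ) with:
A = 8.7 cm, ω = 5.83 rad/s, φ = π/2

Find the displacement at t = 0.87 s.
x = A cos(ωt + φ) = 8.7×cos(5.83×0.87 + π/2) = 8.143 cm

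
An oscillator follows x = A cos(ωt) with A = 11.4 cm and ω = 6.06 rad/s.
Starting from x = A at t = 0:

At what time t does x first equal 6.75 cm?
cos(ωt) = x/A = 6.75/11.4 = 0.5921
ωt = arccos(0.5921) = 0.9371 rad
t = 0.9371/6.06 = 0.1546 s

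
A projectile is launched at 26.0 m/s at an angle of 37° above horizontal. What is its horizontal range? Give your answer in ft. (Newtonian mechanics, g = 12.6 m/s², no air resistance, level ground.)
R = v₀² sin(2θ) / g (with unit conversion) = 169.2 ft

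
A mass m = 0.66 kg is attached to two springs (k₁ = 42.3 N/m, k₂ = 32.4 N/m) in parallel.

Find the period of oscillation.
k_eq = k₁+k₂ = 74.7 N/m
T = 2π√(m/k_eq) = 2π√(0.66/74.7) = 0.5906 s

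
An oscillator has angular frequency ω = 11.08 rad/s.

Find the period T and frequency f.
T = 2π/ω = 2π/11.08 = 0.5671 s; f = ω/2π = 1.763 Hz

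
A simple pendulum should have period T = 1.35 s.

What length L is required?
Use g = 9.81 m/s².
T = 2π√(L/g) → L = g(T/2π)² = 9.81×(1.35/2π)² = 0.4529 m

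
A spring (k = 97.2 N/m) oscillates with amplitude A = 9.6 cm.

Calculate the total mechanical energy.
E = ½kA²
E = ½kA² = ½×97.2×(0.096)² = 0.4479 J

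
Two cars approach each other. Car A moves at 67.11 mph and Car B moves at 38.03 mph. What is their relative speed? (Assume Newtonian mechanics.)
v_rel = v_A + v_B = 67.11 + 38.03 = 105.1 mph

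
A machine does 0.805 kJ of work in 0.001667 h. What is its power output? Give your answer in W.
P = W/t = 805 J / 6.001 s = 134.1 W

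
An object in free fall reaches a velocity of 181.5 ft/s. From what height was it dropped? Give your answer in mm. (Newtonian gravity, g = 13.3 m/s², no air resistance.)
h = v²/(2g) (with unit conversion) = 115100.0 mm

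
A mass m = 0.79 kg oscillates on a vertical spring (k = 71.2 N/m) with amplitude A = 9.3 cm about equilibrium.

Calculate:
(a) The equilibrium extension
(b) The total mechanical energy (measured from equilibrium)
x_eq = mg/k = 0.79×9.81/71.2 = 0.1088 m = 10.88 cm
E = ½kA² = ½×71.2×(0.093)² = 0.3079 J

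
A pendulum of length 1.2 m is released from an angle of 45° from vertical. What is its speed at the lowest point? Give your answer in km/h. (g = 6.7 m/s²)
h = L(1 − cosθ) = 1.2×(1 − cos45°) = 0.3515 m
v = √(2gh) = √(2×6.7×0.3515) = 2.17 m/s = 7.813 km/h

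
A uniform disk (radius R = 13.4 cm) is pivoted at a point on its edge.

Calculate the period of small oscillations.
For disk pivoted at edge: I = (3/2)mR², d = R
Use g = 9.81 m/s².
I/m = (3/2)R² = 0.02693 m²; d = R = 0.134 m
T = 2π√((3/2)R²/(gR)) = 2π√(3R/(2g)) = 0.8994 s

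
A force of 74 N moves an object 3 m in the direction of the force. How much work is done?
W = Fd = 74×3 = 222.0 J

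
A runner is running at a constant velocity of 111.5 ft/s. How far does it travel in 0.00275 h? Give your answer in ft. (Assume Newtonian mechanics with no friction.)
d = vt (with unit conversion) = 1104.0 ft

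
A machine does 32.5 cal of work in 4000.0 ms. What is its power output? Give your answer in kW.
P = W/t = 136 J / 4 s = 34 W = 0.034 kW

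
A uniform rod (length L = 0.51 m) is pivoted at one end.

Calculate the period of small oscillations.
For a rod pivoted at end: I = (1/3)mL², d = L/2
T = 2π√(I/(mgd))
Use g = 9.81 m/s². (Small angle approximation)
I/m = (1/3)L² = 0.0867 m²; d = L/2 = 0.255 m
T = 2π√(I/(mgd)) = 2π√(0.0867/(9.81×0.255)) = 1.17 s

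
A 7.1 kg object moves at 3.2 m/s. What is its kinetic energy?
KE = ½mv² = ½×7.1×3.2² = 36.352 J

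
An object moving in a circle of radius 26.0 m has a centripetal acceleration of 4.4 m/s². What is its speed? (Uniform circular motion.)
v = √(a_c × r) = √(4.4 × 26.0) = 10.7 m/s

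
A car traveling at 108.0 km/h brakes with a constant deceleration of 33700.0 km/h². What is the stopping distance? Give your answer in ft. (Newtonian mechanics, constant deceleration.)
d = v₀² / (2a) (with unit conversion) = 567.8 ft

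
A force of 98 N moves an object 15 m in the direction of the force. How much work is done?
W = Fd = 98×15 = 1470.0 J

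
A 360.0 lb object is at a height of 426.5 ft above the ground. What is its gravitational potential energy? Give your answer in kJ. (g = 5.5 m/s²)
PE = mgh = 163.3 kg × 5.5 m/s² × 130 m = 1.168e+05 J = 116.8 kJ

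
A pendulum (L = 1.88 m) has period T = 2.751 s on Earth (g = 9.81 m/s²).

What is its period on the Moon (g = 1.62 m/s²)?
T = 2π√(L/g), so T_moon/T_earth = √(g_earth/g_moon)
T_moon = 2π√(1.88/1.62) = 6.769 s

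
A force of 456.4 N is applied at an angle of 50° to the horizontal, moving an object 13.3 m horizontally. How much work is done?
W = Fd cosθ = 456.4×13.3×cos(50°) = 3901.8 J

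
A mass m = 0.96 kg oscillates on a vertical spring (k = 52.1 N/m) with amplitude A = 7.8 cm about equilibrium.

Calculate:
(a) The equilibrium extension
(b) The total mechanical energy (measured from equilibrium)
x_eq = mg/k = 0.96×9.81/52.1 = 0.1808 m = 18.08 cm
E = ½kA² = ½×52.1×(0.078)² = 0.1585 J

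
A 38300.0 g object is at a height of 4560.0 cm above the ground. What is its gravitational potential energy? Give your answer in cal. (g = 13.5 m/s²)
PE = mgh = 38.3 kg × 13.5 m/s² × 45.6 m = 2.358e+04 J = 5635.0 cal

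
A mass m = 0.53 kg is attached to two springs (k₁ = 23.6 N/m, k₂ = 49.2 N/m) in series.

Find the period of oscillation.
k_eq = k₁k₂/(k₁+k₂) = 15.95 N/m
T = 2π√(m/k_eq) = 2π√(0.53/15.95) = 1.145 s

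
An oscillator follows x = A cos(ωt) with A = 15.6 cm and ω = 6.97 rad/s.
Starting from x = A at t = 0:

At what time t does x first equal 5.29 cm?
cos(ωt) = x/A = 5.29/15.6 = 0.3391
ωt = arccos(0.3391) = 1.225 rad
t = 1.225/6.97 = 0.1757 s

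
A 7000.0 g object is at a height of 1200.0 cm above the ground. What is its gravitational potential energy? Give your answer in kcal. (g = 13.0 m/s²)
PE = mgh = 7 kg × 13.0 m/s² × 12 m = 1092 J = 0.261 kcal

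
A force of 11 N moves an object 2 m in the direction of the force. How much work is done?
W = Fd = 11×2 = 22.0 J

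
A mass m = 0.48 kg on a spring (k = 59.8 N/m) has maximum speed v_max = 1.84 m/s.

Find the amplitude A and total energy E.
½mv²_max = ½kA² → A = v_max√(m/k) = 1.84×√(0.48/59.8) = 0.1648 m = 16.48 cm
E = ½mv²_max = ½×0.48×1.84² = 0.8125 J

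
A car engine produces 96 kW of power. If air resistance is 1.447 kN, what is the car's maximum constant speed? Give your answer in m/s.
P = Fv → v = P/F = 96000 W / 1447 N = 66.34 m/s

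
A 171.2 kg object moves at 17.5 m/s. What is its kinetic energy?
KE = ½mv² = ½×171.2×17.5² = 26215.0 J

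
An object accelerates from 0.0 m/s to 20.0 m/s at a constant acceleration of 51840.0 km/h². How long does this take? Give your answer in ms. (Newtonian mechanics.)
t = (v - v₀)/a (with unit conversion) = 5000.0 ms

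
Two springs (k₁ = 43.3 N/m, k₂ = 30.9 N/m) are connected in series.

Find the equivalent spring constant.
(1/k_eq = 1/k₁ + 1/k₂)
1/k_eq = 1/43.3 + 1/30.9 = 0.055457; k_eq = 18.03 N/m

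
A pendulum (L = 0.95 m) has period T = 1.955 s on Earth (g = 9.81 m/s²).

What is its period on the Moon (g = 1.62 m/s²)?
T = 2π√(L/g), so T_moon/T_earth = √(g_earth/g_moon)
T_moon = 2π√(0.95/1.62) = 4.812 s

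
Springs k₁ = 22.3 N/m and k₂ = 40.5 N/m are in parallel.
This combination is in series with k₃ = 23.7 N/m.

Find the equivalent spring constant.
k₁₂ = k₁ + k₂ = 62.8 N/m (parallel)
1/k_eq = 1/k₁₂ + 1/k₃ → k_eq = 17.21 N/m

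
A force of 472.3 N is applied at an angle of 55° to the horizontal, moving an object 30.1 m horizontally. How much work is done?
W = Fd cosθ = 472.3×30.1×cos(55°) = 8154.1 J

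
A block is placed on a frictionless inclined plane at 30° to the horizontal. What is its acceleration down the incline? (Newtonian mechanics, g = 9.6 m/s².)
a = g sin(θ) = 9.6 × sin(30°) = 9.6 × 0.5 = 4.8 m/s²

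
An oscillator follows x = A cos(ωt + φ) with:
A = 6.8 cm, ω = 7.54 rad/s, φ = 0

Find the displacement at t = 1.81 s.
x = A cos(ωt + φ) = 6.8×cos(7.54×1.81 + 0) = 3.199 cm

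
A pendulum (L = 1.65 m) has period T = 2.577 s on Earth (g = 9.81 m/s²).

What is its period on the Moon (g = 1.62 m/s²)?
T = 2π√(L/g), so T_moon/T_earth = √(g_earth/g_moon)
T_moon = 2π√(1.65/1.62) = 6.341 s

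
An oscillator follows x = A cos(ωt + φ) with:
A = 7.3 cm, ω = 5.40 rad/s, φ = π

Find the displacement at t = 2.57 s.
x = A cos(ωt + φ) = 7.3×cos(5.4×2.57 + π) = -1.871 cm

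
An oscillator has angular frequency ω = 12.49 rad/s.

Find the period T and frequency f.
T = 2π/ω = 2π/12.49 = 0.5031 s; f = ω/2π = 1.988 Hz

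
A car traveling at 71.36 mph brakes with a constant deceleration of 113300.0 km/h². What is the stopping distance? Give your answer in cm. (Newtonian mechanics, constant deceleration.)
d = v₀² / (2a) (with unit conversion) = 5820.0 cm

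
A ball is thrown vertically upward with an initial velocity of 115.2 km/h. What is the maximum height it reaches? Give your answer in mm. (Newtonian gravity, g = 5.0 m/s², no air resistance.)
h_max = v₀²/(2g) (with unit conversion) = 102400.0 mm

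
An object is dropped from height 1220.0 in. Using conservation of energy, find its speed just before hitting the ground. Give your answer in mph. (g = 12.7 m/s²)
mgh = ½mv² → v = √(2gh) = √(2×12.7×30.99) = 28.06 m/s = 62.76 mph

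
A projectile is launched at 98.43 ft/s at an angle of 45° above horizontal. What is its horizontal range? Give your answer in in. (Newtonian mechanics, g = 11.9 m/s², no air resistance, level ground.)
R = v₀² sin(2θ) / g (with unit conversion) = 2978.0 in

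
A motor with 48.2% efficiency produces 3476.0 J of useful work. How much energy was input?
W_in = W_out/η = 3476.0/0.482 = 7211.6 J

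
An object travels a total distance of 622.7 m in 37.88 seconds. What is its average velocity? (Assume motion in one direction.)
v_avg = Δd / Δt = 622.7 / 37.88 = 16.44 m/s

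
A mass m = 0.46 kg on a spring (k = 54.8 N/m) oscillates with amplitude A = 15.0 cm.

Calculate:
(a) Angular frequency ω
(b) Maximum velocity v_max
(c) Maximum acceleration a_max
ω = √(k/m) = √(54.8/0.46) = 10.91 rad/s
v_max = ωA = 10.91×0.15 = 1.637 m/s
a_max = ω²A = 10.91²×0.15 = 17.87 m/s²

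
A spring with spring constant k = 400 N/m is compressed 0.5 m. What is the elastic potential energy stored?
PE = ½kx² = ½×400×0.5² = 50.0 J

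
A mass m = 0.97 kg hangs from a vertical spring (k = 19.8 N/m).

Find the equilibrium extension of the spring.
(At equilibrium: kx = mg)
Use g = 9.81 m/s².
x_eq = mg/k = 0.97×9.81/19.8 = 0.4806 m = 48.06 cm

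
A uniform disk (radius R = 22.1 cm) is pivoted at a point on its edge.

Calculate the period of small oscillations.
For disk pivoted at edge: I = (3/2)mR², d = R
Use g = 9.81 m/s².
I/m = (3/2)R² = 0.07326 m²; d = R = 0.221 m
T = 2π√((3/2)R²/(gR)) = 2π√(3R/(2g)) = 1.155 s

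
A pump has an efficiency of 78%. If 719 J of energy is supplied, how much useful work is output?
W_out = η × W_in = 0.78 × 719 = 560.82 J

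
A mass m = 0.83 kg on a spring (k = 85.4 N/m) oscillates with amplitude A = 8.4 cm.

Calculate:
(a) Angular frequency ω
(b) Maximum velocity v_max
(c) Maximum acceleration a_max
ω = √(k/m) = √(85.4/0.83) = 10.14 rad/s
v_max = ωA = 10.14×0.084 = 0.8521 m/s
a_max = ω²A = 10.14²×0.084 = 8.643 m/s²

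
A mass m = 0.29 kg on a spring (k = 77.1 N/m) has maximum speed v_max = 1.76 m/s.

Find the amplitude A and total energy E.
½mv²_max = ½kA² → A = v_max√(m/k) = 1.76×√(0.29/77.1) = 0.1079 m = 10.79 cm
E = ½mv²_max = ½×0.29×1.76² = 0.4492 J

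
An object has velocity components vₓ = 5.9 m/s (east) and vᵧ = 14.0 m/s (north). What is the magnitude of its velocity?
|v| = √(vₓ² + vᵧ²) = √(5.9² + 14.0²) = √(230.81) = 15.19 m/s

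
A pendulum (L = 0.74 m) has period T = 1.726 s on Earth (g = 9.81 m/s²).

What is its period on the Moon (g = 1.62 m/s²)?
T = 2π√(L/g), so T_moon/T_earth = √(g_earth/g_moon)
T_moon = 2π√(0.74/1.62) = 4.247 s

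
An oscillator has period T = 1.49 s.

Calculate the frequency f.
f = 1/T = 1/1.49 = 0.6711 Hz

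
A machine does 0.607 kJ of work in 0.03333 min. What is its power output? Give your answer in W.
P = W/t = 607 J / 2 s = 303.5 W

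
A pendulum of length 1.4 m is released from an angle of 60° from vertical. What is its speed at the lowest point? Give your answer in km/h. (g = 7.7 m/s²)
h = L(1 − cosθ) = 1.4×(1 − cos60°) = 0.7 m
v = √(2gh) = √(2×7.7×0.7) = 3.283 m/s = 11.82 km/h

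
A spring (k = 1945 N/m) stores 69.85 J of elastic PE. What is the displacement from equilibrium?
PE = ½kx² → x = √(2PE/k) = √(2×69.85/1945) = 0.268 m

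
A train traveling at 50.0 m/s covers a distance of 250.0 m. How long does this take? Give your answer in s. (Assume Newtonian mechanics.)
t = d/v = 5.0 s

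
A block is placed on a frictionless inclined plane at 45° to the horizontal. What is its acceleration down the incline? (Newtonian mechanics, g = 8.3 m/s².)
a = g sin(θ) = 8.3 × sin(45°) = 8.3 × 0.7071 = 5.87 m/s²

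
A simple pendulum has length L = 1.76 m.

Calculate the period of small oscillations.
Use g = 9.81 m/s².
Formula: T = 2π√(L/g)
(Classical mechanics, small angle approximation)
T = 2π√(L/g) = 2π√(1.76/9.81) = 2.661 s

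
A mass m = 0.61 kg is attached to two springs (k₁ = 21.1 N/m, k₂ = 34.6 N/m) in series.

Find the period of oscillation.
k_eq = k₁k₂/(k₁+k₂) = 13.11 N/m
T = 2π√(m/k_eq) = 2π√(0.61/13.11) = 1.355 s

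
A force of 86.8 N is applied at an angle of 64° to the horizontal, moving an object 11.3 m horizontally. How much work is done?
W = Fd cosθ = 86.8×11.3×cos(64°) = 429.97 J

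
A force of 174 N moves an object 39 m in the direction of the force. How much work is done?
W = Fd = 174×39 = 6786.0 J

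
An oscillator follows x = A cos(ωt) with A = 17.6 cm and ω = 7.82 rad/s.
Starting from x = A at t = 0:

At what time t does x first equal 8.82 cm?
cos(ωt) = x/A = 8.82/17.6 = 0.5011
ωt = arccos(0.5011) = 1.046 rad
t = 1.046/7.82 = 0.1337 s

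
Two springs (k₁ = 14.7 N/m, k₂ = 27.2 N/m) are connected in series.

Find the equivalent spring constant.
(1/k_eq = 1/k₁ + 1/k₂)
1/k_eq = 1/14.7 + 1/27.2 = 0.10479; k_eq = 9.543 N/m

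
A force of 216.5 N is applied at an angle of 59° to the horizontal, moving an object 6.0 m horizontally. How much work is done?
W = Fd cosθ = 216.5×6.0×cos(59°) = 669.03 J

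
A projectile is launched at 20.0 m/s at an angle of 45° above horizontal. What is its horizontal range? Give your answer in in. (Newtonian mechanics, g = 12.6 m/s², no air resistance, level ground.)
R = v₀² sin(2θ) / g (with unit conversion) = 1250.0 in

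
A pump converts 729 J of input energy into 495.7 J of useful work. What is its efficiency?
η = W_out/W_in = 495.7/729 = 0.68 = 68.0%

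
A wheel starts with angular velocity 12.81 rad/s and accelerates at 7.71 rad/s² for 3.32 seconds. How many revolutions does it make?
θ = ω₀t + ½αt² = 12.81×3.32 + ½×7.71×3.32² = 85.02 rad
Revolutions = θ/(2π) = 85.02/(2π) = 13.53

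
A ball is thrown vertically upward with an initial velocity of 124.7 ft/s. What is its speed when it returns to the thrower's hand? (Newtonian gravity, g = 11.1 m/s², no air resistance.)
By conservation of energy, the ball returns at the same speed = 124.7 ft/s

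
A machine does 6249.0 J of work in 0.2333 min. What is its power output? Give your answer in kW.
P = W/t = 6249 J / 14 s = 446.4 W = 0.4464 kW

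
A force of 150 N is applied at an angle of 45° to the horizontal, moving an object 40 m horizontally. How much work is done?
W = Fd cosθ = 150×40×cos(45°) = 4242.6 J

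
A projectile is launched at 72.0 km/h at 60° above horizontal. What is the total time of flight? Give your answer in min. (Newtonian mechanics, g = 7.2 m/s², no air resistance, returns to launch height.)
T = 2v₀sin(θ)/g (with unit conversion) = 0.08019 min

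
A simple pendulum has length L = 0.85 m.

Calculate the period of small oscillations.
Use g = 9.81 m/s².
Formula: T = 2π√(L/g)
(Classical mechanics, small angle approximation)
T = 2π√(L/g) = 2π√(0.85/9.81) = 1.85 s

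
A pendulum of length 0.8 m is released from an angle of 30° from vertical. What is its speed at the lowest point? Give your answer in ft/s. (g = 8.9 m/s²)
h = L(1 − cosθ) = 0.8×(1 − cos30°) = 0.1072 m
v = √(2gh) = √(2×8.9×0.1072) = 1.381 m/s = 4.532 ft/s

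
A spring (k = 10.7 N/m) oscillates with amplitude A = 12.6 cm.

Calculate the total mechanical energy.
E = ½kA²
E = ½kA² = ½×10.7×(0.126)² = 0.08494 J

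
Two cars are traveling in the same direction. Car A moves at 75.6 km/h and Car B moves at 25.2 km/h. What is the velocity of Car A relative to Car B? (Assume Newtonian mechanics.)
v_rel = v_A - v_B = 75.6 - 25.2 = 50.4 km/h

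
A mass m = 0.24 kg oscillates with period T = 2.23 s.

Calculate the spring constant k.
T = 2π√(m/k) → k = m(2π/T)² = 0.24×(2π/2.23)² = 1.905 N/m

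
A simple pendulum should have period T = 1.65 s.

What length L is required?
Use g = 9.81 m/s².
T = 2π√(L/g) → L = g(T/2π)² = 9.81×(1.65/2π)² = 0.6765 m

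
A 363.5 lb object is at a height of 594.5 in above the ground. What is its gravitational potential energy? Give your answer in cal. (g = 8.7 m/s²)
PE = mgh = 164.9 kg × 8.7 m/s² × 15.1 m = 2.166e+04 J = 5177.0 cal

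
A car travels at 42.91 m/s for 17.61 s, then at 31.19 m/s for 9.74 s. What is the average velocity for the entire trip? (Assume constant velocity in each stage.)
d₁ = v₁t₁ = 42.91 × 17.61 = 755.645 m
d₂ = v₂t₂ = 31.19 × 9.74 = 303.791 m
d_total = 1059.44 m, t_total = 27.35 s
v_avg = d_total/t_total = 1059.44/27.35 = 38.74 m/s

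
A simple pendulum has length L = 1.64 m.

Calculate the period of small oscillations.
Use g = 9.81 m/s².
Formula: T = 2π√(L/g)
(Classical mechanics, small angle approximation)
T = 2π√(L/g) = 2π√(1.64/9.81) = 2.569 s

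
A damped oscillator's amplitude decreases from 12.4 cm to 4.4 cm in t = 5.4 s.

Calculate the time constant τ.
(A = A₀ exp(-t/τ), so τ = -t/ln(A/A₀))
A/A₀ = 4.4/12.4 = 0.3548; ln(A/A₀) = -1.036
τ = −t/ln(A/A₀) = −5.4/-1.036 = 5.212 s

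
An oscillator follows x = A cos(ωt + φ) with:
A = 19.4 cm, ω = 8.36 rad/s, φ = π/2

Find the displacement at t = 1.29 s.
x = A cos(ωt + φ) = 19.4×cos(8.36×1.29 + π/2) = 18.97 cm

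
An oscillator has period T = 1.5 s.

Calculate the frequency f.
f = 1/T = 1/1.5 = 0.6667 Hz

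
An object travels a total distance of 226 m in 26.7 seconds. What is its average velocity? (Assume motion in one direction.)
v_avg = Δd / Δt = 226 / 26.7 = 8.46 m/s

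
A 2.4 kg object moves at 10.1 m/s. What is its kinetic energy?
KE = ½mv² = ½×2.4×10.1² = 122.412 J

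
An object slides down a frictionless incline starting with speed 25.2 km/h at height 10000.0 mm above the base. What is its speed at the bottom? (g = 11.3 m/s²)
½mv₀² + mgh = ½mv² → v = √(v₀² + 2gh) = √(7² + 2×11.3×10) = 16.58 m/s = 59.7 km/h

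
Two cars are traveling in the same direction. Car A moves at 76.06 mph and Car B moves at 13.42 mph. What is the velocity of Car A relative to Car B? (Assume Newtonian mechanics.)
v_rel = v_A - v_B = 76.06 - 13.42 = 62.64 mph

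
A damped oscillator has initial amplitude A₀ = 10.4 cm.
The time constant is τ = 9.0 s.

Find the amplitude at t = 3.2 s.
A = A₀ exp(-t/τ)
A = A₀ exp(−t/τ) = 10.4×exp(−3.2/9.0) = 7.288 cm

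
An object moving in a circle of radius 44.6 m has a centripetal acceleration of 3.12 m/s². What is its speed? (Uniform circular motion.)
v = √(a_c × r) = √(3.12 × 44.6) = 11.8 m/s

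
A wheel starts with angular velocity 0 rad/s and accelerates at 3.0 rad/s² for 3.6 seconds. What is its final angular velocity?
ω = ω₀ + αt = 0 + 3.0 × 3.6 = 10.8 rad/s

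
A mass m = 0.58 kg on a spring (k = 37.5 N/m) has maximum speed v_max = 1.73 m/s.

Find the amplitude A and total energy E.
½mv²_max = ½kA² → A = v_max√(m/k) = 1.73×√(0.58/37.5) = 0.2152 m = 21.52 cm
E = ½mv²_max = ½×0.58×1.73² = 0.8679 J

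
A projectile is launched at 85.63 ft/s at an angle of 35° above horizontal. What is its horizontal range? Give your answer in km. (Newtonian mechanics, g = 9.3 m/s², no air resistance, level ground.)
R = v₀² sin(2θ) / g (with unit conversion) = 0.06883 km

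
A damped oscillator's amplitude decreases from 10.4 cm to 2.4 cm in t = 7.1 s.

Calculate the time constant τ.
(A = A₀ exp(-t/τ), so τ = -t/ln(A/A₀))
A/A₀ = 2.4/10.4 = 0.2308; ln(A/A₀) = -1.466
τ = −t/ln(A/A₀) = −7.1/-1.466 = 4.842 s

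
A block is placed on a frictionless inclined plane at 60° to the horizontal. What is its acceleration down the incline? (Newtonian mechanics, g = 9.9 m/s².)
a = g sin(θ) = 9.9 × sin(60°) = 9.9 × 0.866 = 8.57 m/s²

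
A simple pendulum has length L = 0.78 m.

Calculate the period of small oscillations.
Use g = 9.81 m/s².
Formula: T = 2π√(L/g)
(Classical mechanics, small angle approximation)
T = 2π√(L/g) = 2π√(0.78/9.81) = 1.772 s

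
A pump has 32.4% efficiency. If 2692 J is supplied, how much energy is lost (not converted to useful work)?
W_out = η × W_in = 0.324×2692 = 872.21 J
W_lost = W_in − W_out = 2692 − 872.21 = 1819.8 J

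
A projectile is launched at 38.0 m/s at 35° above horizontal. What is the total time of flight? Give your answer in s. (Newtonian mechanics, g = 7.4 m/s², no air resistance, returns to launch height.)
T = 2v₀sin(θ)/g = 5.891 s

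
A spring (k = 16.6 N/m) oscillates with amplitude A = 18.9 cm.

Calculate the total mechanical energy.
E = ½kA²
E = ½kA² = ½×16.6×(0.189)² = 0.2965 J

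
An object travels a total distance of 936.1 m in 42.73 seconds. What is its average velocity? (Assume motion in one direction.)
v_avg = Δd / Δt = 936.1 / 42.73 = 21.91 m/s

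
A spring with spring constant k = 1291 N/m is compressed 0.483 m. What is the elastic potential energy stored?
PE = ½kx² = ½×1291×0.483² = 150.6 J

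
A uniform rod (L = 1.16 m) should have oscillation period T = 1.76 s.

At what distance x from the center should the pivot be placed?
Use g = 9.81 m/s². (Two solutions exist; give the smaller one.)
T = 2π√((L²/12 + x²)/(gx)). Let c = T²g/(4π²) = 0.7697.
x² − cx + L²/12 = 0 → x = (c − √(c² − L²/3))/2 = 0.1952 m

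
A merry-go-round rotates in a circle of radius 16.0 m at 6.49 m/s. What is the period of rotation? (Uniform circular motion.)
T = 2πr/v = 2π×16.0/6.49 = 15.49 s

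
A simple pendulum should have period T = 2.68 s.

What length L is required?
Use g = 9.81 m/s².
T = 2π√(L/g) → L = g(T/2π)² = 9.81×(2.68/2π)² = 1.785 m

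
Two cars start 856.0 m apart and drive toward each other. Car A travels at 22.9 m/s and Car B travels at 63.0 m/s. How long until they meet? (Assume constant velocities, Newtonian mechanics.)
Combined speed: v_combined = 22.9 + 63.0 = 85.9 m/s
Time to meet: t = d/85.9 = 856.0/85.9 = 9.97 s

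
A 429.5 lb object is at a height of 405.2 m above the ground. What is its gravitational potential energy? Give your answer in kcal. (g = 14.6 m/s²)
PE = mgh = 194.8 kg × 14.6 m/s² × 405.2 m = 1.153e+06 J = 275.5 kcal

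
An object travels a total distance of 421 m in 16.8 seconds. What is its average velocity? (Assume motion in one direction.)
v_avg = Δd / Δt = 421 / 16.8 = 25.06 m/s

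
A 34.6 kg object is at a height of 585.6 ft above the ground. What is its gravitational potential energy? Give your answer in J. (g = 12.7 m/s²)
PE = mgh = 34.6 kg × 12.7 m/s² × 178.5 m = 7.843e+04 J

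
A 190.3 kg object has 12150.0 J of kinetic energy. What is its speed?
KE = ½mv² → v = √(2KE/m) = √(2×12150.0/190.3) = 11.3 m/s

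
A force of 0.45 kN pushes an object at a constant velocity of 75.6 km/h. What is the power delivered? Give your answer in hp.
P = Fv = 450 N × 21 m/s = 9450 W = 12.67 hp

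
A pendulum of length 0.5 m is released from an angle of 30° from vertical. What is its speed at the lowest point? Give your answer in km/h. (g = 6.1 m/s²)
h = L(1 − cosθ) = 0.5×(1 − cos30°) = 0.06699 m
v = √(2gh) = √(2×6.1×0.06699) = 0.904 m/s = 3.254 km/h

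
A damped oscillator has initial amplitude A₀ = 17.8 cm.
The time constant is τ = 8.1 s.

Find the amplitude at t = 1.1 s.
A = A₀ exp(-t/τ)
A = A₀ exp(−t/τ) = 17.8×exp(−1.1/8.1) = 15.54 cm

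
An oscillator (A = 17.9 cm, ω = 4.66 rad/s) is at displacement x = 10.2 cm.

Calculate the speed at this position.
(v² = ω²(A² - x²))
v = ω√(A² − x²) = 4.66×√(0.179² − 0.102²) = 0.6855 m/s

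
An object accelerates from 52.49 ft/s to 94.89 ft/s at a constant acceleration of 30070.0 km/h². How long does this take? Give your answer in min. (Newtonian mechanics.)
t = (v - v₀)/a (with unit conversion) = 0.09283 min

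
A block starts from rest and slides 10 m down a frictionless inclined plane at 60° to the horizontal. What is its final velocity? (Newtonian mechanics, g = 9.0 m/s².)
a = g sin(θ) = 9.0 × sin(60°) = 7.79 m/s²
v = √(2ad) = √(2 × 7.79 × 10) = 12.49 m/s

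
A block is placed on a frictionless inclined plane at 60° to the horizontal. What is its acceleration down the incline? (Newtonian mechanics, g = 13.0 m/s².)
a = g sin(θ) = 13.0 × sin(60°) = 13.0 × 0.866 = 11.26 m/s²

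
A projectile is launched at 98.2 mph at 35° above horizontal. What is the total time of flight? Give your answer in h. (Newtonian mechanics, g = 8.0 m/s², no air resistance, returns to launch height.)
T = 2v₀sin(θ)/g (with unit conversion) = 0.001749 h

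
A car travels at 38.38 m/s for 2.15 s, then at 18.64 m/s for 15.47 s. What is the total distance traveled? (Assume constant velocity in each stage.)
d₁ = v₁t₁ = 38.38 × 2.15 = 82.517 m
d₂ = v₂t₂ = 18.64 × 15.47 = 288.361 m
d_total = 82.517 + 288.361 = 370.88 m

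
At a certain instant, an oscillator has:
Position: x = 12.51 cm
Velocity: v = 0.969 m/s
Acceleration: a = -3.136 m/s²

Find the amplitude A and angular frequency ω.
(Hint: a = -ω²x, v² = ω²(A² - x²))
a = −ω²x → ω = √(|a|/x) = √(3.136/0.1251) = 5.007 rad/s
v² = ω²(A² − x²) → A = √(x² + v²/ω²) = √(0.1251² + 0.969²/5.007²) = 0.2304 m = 23.04 cm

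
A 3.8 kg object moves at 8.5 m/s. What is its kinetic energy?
KE = ½mv² = ½×3.8×8.5² = 137.275 J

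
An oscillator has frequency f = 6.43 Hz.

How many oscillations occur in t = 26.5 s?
n = f×t = 6.43×26.5 = 170.4 oscillations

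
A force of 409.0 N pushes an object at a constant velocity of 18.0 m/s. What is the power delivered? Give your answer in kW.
P = Fv = 409 N × 18 m/s = 7362 W = 7.362 kW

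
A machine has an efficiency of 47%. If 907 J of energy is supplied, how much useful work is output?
W_out = η × W_in = 0.47 × 907 = 426.29 J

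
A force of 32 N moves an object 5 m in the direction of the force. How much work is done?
W = Fd = 32×5 = 160.0 J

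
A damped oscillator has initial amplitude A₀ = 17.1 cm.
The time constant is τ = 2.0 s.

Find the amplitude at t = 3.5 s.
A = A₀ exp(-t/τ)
A = A₀ exp(−t/τ) = 17.1×exp(−3.5/2.0) = 2.972 cm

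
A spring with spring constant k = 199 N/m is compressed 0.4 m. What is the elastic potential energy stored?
PE = ½kx² = ½×199×0.4² = 15.92 J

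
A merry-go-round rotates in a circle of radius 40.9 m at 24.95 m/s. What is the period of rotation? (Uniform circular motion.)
T = 2πr/v = 2π×40.9/24.95 = 10.3 s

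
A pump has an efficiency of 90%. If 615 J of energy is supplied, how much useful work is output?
W_out = η × W_in = 0.9 × 615 = 553.5 J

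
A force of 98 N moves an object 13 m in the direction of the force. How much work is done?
W = Fd = 98×13 = 1274.0 J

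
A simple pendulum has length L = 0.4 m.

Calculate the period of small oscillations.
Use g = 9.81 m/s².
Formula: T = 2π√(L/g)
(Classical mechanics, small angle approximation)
T = 2π√(L/g) = 2π√(0.4/9.81) = 1.269 s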